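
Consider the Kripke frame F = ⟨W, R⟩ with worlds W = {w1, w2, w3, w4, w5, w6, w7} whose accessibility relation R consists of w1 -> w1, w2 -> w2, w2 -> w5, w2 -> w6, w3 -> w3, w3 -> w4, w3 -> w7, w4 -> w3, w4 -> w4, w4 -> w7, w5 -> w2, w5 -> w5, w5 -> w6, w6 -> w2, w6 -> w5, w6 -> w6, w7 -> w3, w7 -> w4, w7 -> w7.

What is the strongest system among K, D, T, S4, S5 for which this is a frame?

Serial (axiom D): yes — every world has a successor (e.g. w1 R w1).
Reflexive (axiom T): yes — every world is R-related to itself.
Transitive (axiom 4): yes — every two-step R-path is closed by a direct edge.
Euclidean (axiom 5): yes — any two successors of a common world are R-related.
So F validates K, D, T, S4, S5. The strongest is S5.

S5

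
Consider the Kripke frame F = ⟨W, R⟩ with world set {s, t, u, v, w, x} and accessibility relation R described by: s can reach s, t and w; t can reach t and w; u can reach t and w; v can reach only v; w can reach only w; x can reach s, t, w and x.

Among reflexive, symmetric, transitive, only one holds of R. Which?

Reflexive: no — u is not related to itself.
Symmetric: no — s R t but not t R s.
Transitive: yes — every two-step R-path is closed by a direct edge.
Only transitive holds.

transitive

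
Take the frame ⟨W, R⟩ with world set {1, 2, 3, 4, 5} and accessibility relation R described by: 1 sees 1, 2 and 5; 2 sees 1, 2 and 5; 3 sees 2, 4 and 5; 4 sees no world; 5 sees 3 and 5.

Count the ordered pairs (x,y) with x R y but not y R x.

4

Enumerating: (1,5), (2,5), (3,2), (3,4).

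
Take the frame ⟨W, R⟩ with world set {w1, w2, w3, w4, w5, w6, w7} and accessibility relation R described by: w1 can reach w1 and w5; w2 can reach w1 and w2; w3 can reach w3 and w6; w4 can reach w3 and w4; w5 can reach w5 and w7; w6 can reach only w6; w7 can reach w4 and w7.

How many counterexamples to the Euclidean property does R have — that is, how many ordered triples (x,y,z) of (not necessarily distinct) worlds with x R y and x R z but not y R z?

Enumerating: (w1,w5,w1), (w2,w1,w2), (w3,w6,w3), (w4,w3,w4), (w5,w7,w5), (w7,w4,w7).

6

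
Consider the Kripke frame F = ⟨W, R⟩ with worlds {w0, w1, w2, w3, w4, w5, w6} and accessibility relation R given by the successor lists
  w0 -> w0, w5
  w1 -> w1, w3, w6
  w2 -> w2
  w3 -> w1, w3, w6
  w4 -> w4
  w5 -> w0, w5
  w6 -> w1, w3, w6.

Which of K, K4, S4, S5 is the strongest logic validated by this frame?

S5

Transitive (axiom 4): yes — every two-step R-path is closed by a direct edge.
Reflexive (axiom T): yes — every world is R-related to itself.
Euclidean (axiom 5): yes — any two successors of a common world are R-related.
So F validates K, K4, S4, S5. The strongest is S5.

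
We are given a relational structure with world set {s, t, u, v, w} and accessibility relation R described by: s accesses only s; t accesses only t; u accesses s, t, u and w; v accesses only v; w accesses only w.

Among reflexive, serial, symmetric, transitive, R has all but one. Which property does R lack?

symmetric

Reflexive: yes — every world is R-related to itself.
Serial: yes — every world has a successor (e.g. s R s).
Symmetric: no — u R s but not s R u.
Transitive: yes — every two-step R-path is closed by a direct edge.
Only symmetric fails.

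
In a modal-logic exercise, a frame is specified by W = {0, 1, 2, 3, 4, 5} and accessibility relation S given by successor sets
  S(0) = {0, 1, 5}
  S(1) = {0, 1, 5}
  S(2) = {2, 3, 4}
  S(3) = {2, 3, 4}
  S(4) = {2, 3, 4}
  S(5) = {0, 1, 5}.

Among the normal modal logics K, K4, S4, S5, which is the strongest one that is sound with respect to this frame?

Transitive (axiom 4): yes — every two-step S-path is closed by a direct edge.
Reflexive (axiom T): yes — every world is S-related to itself.
Euclidean (axiom 5): yes — any two successors of a common world are S-related.
So F validates K, K4, S4, S5. The strongest is S5.

S5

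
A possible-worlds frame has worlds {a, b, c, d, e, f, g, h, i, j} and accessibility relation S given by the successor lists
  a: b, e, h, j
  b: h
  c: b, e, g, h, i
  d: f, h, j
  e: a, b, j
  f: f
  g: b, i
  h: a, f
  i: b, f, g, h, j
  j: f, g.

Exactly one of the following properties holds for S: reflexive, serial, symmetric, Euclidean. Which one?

serial

Reflexive: no — a is not related to itself.
Serial: yes — every world has a successor (e.g. a S b).
Symmetric: no — a S b but not b S a.
Euclidean: no — a S b and a S e, but not b S e.
Only serial holds.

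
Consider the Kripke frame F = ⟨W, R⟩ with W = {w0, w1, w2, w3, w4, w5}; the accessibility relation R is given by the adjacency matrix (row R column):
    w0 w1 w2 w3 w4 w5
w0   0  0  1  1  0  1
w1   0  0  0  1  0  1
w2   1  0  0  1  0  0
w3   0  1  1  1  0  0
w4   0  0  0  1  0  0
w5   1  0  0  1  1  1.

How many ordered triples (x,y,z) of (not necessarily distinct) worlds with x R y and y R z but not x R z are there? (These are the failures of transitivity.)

Enumerating: (w0,w2,w0), (w0,w3,w1), (w0,w5,w0), (w0,w5,w4), (w1,w3,w1), (w1,w3,w2), (w1,w5,w0), (w1,w5,w4), (w2,w0,w2), (w2,w0,w5), (w2,w3,w1), (w2,w3,w2), … and 7 more.
Total: 19.

19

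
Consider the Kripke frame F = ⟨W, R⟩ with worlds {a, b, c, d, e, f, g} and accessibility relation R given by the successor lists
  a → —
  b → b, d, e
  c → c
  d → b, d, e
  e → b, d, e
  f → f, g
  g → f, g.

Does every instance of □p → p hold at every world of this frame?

No

Axiom T corresponds to the accessibility relation being reflexive.
Reflexive: no — a is not related to itself.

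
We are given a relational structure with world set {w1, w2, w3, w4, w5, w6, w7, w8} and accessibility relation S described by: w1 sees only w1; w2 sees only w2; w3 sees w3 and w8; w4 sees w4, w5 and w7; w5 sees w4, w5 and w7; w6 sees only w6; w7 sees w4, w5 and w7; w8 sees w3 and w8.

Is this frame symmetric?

Yes

Symmetric: yes — every pair in S has its reverse in S.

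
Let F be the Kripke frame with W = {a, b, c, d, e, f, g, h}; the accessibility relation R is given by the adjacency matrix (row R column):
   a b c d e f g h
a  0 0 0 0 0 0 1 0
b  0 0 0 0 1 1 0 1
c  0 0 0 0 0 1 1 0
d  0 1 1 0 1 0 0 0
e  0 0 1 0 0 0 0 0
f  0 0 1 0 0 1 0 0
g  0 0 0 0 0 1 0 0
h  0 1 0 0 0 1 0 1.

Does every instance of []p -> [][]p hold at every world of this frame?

No

Axiom 4 corresponds to the accessibility relation being transitive.
Transitive: no — a R g and g R f, but not a R f.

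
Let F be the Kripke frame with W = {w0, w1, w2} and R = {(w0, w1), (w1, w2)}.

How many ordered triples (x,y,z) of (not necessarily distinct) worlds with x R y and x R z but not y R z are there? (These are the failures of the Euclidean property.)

2

Enumerating: (w0,w1,w1), (w1,w2,w2).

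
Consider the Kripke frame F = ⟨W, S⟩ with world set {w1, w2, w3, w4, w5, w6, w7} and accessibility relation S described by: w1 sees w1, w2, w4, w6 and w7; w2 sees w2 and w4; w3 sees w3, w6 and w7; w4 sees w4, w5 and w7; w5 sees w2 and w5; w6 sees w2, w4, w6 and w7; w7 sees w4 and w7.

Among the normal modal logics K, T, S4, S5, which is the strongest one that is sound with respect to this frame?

T

Reflexive (axiom T): yes — every world is S-related to itself.
Transitive (axiom 4): no — w1 S w4 and w4 S w5, but not w1 S w5.
Euclidean (axiom 5): no — w1 S w2 and w1 S w6, but not w2 S w6.
So F validates K, T; S4 would additionally require S to be transitive. The strongest is T.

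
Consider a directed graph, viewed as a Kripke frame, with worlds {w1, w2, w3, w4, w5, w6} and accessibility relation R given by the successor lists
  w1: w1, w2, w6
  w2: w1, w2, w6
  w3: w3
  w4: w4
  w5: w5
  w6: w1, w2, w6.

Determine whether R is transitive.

Yes

Transitive: yes — every two-step R-path is closed by a direct edge.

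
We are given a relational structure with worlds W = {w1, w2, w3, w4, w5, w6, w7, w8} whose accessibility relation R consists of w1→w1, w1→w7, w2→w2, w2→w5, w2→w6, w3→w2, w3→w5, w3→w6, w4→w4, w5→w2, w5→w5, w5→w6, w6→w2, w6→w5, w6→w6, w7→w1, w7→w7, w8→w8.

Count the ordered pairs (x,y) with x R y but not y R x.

3

Enumerating: (w3,w2), (w3,w5), (w3,w6).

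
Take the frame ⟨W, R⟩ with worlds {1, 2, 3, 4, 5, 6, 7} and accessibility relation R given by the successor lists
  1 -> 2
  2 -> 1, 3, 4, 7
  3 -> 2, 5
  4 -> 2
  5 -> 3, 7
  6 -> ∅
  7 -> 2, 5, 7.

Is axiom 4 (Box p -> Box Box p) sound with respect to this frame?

Axiom 4 corresponds to the accessibility relation being transitive.
Transitive: no — 1 R 2 and 2 R 3, but not 1 R 3.

No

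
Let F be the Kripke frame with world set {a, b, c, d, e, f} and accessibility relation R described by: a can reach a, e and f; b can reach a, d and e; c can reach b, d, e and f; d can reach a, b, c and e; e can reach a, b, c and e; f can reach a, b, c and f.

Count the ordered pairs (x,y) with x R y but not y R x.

Enumerating: (b,a), (c,b), (d,a), (d,e), (f,b).

5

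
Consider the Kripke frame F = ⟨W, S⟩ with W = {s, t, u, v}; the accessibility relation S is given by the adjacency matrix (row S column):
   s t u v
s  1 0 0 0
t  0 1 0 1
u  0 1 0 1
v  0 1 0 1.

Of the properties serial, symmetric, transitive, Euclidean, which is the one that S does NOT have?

Serial: yes — every world has a successor (e.g. s S s).
Symmetric: no — u S t but not t S u.
Transitive: yes — every two-step S-path is closed by a direct edge.
Euclidean: yes — any two successors of a common world are S-related.
Only symmetric fails.

symmetric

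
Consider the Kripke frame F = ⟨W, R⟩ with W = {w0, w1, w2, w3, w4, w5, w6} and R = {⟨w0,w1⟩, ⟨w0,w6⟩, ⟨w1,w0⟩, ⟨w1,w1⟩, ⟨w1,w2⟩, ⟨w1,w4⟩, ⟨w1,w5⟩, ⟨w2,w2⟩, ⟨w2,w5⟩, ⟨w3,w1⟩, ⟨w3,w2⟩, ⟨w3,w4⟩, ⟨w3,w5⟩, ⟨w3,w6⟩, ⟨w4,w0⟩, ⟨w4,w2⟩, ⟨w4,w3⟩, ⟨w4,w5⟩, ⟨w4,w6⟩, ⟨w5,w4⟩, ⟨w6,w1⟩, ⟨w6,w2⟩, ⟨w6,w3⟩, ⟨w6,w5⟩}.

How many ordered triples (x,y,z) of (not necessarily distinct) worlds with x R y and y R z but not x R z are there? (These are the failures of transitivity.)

Enumerating: (w0,w1,w0), (w0,w1,w2), (w0,w1,w4), (w0,w1,w5), (w0,w6,w2), (w0,w6,w3), (w0,w6,w5), (w1,w0,w6), (w1,w4,w3), (w1,w4,w6), (w2,w5,w4), (w3,w1,w0), … and 18 more.
Total: 30.

30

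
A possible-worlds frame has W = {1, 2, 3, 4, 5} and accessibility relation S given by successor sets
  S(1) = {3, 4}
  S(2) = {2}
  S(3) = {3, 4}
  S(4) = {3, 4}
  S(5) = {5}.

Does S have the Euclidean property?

Euclidean: yes — any two successors of a common world are S-related.

Yes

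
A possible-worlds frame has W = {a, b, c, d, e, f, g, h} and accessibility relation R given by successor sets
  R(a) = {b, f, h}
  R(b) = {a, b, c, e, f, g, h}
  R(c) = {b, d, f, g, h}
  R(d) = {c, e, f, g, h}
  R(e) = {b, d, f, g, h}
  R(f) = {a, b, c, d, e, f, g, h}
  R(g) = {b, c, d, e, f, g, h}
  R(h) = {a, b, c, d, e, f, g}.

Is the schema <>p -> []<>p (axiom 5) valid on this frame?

The schema 5 characterises exactly the Euclidean frames.
Euclidean: no — b R a and b R c, but not a R c.

No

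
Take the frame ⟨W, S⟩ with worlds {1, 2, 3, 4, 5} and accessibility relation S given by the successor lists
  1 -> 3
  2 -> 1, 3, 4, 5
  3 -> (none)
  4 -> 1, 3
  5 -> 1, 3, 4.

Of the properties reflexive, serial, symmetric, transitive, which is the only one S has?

transitive

Reflexive: no — 1 is not related to itself.
Serial: no — 3 has no S-successor.
Symmetric: no — 1 S 3 but not 3 S 1.
Transitive: yes — every two-step S-path is closed by a direct edge.
Only transitive holds.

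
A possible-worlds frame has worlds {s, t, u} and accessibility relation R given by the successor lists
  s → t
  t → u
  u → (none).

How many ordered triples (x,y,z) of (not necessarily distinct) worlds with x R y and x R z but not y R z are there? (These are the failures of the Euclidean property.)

Enumerating: (s,t,t), (t,u,u).

2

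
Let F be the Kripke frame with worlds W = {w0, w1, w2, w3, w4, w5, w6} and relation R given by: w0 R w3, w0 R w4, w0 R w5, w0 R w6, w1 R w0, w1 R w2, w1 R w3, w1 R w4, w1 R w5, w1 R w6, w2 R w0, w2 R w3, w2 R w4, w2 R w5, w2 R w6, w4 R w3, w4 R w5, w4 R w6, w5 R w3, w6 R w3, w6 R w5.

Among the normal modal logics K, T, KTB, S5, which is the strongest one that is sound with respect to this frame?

Reflexive (axiom T): no — w0 is not related to itself.
Symmetric (axiom B): no — w0 R w3 but not w3 R w0.
Euclidean (axiom 5): no — w0 R w3 and w0 R w4, but not w3 R w4.
So F validates K; T would additionally require R to be reflexive. The strongest is K.

K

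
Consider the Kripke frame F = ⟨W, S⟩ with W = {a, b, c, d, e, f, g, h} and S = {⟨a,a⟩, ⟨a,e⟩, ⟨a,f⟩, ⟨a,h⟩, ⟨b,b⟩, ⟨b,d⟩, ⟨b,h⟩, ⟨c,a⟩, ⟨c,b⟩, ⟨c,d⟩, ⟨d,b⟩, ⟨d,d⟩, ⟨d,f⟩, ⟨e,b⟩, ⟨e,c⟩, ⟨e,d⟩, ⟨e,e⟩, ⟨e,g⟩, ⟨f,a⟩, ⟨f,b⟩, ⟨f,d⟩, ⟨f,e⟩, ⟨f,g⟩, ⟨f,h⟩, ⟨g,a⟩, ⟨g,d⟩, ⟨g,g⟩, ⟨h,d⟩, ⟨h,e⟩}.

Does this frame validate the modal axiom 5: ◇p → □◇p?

No

By correspondence theory, 5 is valid on a frame iff S is Euclidean.
Euclidean: no — a S e and a S f, but not e S f.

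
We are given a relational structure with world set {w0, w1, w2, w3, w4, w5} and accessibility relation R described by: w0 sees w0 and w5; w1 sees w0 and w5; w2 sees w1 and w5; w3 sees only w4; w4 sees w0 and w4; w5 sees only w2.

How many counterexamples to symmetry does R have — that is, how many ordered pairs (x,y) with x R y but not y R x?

6

Enumerating: (w0,w5), (w1,w0), (w1,w5), (w2,w1), (w3,w4), (w4,w0).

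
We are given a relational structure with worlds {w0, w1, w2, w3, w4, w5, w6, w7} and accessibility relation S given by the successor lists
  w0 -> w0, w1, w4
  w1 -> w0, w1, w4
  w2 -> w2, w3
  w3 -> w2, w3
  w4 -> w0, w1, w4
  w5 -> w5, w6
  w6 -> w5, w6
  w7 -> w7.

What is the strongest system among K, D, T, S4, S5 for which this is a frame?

Serial (axiom D): yes — every world has a successor (e.g. w0 S w0).
Reflexive (axiom T): yes — every world is S-related to itself.
Transitive (axiom 4): yes — every two-step S-path is closed by a direct edge.
Euclidean (axiom 5): yes — any two successors of a common world are S-related.
So F validates K, D, T, S4, S5. The strongest is S5.

S5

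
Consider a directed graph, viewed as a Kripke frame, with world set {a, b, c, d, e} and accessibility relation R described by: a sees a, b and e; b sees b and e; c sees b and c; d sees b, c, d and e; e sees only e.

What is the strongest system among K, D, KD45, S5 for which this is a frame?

Serial (axiom D): yes — every world has a successor (e.g. a R a).
Euclidean (axiom 5): no — a R e and a R b, but not e R b.
Transitive (axiom 4): no — c R b and b R e, but not c R e.
Reflexive (axiom T): yes — every world is R-related to itself.
So F validates K, D; KD45 would additionally require R to be Euclidean and transitive. The strongest is D.

D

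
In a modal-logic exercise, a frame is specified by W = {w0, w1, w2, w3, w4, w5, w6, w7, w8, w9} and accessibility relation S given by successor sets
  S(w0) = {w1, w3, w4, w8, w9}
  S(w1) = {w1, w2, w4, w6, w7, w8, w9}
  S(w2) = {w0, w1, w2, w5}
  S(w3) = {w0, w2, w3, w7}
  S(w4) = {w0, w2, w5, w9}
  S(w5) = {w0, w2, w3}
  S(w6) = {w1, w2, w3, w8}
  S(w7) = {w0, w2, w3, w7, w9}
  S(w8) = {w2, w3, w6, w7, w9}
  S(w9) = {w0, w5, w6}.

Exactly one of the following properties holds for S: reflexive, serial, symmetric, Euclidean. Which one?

serial

Reflexive: no — w0 is not related to itself.
Serial: yes — every world has a successor (e.g. w0 S w1).
Symmetric: no — w0 S w1 but not w1 S w0.
Euclidean: no — w0 S w1 and w0 S w3, but not w1 S w3.
Only serial holds.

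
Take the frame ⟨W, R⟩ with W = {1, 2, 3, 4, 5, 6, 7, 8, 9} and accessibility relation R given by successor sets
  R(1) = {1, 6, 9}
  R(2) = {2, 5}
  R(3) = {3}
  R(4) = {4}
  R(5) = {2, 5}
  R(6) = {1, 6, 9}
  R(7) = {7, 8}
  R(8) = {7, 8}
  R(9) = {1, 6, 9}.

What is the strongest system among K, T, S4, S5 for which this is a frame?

Reflexive (axiom T): yes — every world is R-related to itself.
Transitive (axiom 4): yes — every two-step R-path is closed by a direct edge.
Euclidean (axiom 5): yes — any two successors of a common world are R-related.
So F validates K, T, S4, S5. The strongest is S5.

S5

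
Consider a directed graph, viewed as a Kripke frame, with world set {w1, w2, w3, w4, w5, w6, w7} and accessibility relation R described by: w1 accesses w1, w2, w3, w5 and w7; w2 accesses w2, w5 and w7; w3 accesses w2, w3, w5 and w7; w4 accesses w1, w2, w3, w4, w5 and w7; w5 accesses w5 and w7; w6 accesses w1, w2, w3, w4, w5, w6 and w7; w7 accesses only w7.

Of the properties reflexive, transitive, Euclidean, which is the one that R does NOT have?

Reflexive: yes — every world is R-related to itself.
Transitive: yes — every two-step R-path is closed by a direct edge.
Euclidean: no — w1 R w2 and w1 R w3, but not w2 R w3.
Only Euclidean fails.

Euclidean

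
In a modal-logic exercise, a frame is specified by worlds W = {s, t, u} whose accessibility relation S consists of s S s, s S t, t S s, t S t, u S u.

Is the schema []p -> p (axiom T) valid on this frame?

Yes

Axiom T corresponds to the accessibility relation being reflexive.
Reflexive: yes — every world is S-related to itself.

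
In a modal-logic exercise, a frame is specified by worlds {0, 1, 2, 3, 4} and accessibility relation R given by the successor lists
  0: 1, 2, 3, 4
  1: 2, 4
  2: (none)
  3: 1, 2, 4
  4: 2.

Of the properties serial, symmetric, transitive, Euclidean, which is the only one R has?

Serial: no — 2 has no R-successor.
Symmetric: no — 0 R 1 but not 1 R 0.
Transitive: yes — every two-step R-path is closed by a direct edge.
Euclidean: no — 0 R 1 and 0 R 3, but not 1 R 3.
Only transitive holds.

transitive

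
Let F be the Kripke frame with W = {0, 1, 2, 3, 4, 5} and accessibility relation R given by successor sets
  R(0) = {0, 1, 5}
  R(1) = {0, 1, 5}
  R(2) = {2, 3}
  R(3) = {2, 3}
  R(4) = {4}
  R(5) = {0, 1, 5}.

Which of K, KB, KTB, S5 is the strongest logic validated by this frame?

Symmetric (axiom B): yes — every pair in R has its reverse in R.
Reflexive (axiom T): yes — every world is R-related to itself.
Euclidean (axiom 5): yes — any two successors of a common world are R-related.
So F validates K, KB, KTB, S5. The strongest is S5.

S5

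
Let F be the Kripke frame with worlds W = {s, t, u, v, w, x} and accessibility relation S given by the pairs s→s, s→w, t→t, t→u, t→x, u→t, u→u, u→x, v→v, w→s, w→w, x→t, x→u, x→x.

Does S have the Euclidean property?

Euclidean: yes — any two successors of a common world are S-related.

Yes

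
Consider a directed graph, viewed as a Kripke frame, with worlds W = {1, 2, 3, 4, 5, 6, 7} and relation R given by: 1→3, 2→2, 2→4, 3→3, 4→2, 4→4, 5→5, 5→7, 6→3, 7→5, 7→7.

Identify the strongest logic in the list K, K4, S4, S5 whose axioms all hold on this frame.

Transitive (axiom 4): yes — every two-step R-path is closed by a direct edge.
Reflexive (axiom T): no — 1 is not related to itself.
Euclidean (axiom 5): yes — any two successors of a common world are R-related.
So F validates K, K4; S4 would additionally require R to be reflexive. The strongest is K4.

K4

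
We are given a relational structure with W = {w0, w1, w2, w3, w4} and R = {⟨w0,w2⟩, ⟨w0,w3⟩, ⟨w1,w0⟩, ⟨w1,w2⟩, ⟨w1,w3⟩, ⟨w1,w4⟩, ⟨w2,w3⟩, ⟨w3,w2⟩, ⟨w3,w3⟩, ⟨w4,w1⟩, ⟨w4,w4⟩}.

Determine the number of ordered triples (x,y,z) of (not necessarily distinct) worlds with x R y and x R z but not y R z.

13

Enumerating: (w0,w2,w2), (w1,w0,w0), (w1,w0,w4), (w1,w2,w0), (w1,w2,w2), (w1,w2,w4), (w1,w3,w0), (w1,w3,w4), (w1,w4,w0), (w1,w4,w2), (w1,w4,w3), (w3,w2,w2), (w4,w1,w1).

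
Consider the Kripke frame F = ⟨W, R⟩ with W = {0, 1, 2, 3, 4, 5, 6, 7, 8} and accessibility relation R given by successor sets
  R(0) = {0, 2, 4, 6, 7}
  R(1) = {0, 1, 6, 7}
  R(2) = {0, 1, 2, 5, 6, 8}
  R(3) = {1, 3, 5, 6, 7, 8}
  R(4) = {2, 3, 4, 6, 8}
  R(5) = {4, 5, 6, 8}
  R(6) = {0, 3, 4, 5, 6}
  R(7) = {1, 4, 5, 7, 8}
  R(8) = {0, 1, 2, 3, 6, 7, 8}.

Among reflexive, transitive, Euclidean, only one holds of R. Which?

reflexive

Reflexive: yes — every world is R-related to itself.
Transitive: no — 0 R 2 and 2 R 1, but not 0 R 1.
Euclidean: no — 0 R 2 and 0 R 4, but not 2 R 4.
Only reflexive holds.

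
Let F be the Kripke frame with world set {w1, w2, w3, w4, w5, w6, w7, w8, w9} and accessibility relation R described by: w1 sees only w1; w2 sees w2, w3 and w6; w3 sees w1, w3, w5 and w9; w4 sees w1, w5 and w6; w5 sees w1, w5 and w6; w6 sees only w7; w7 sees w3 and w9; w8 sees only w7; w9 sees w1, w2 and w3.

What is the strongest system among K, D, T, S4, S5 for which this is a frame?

D

Serial (axiom D): yes — every world has a successor (e.g. w1 R w1).
Reflexive (axiom T): no — w4 is not related to itself.
Transitive (axiom 4): no — w2 R w3 and w3 R w1, but not w2 R w1.
Euclidean (axiom 5): no — w2 R w3 and w2 R w6, but not w3 R w6.
So F validates K, D; T would additionally require R to be reflexive. The strongest is D.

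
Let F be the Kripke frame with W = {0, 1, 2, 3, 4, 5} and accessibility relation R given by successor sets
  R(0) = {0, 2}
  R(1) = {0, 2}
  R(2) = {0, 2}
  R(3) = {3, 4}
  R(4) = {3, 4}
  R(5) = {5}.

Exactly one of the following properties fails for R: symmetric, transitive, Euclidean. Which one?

symmetric

Symmetric: no — 1 R 0 but not 0 R 1.
Transitive: yes — every two-step R-path is closed by a direct edge.
Euclidean: yes — any two successors of a common world are R-related.
Only symmetric fails.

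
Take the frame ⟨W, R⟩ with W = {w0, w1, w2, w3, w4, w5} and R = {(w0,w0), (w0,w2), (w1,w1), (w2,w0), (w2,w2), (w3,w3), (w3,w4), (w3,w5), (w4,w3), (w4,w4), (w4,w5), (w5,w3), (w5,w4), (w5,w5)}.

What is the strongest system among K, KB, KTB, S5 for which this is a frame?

S5

Symmetric (axiom B): yes — every pair in R has its reverse in R.
Reflexive (axiom T): yes — every world is R-related to itself.
Euclidean (axiom 5): yes — any two successors of a common world are R-related.
So F validates K, KB, KTB, S5. The strongest is S5.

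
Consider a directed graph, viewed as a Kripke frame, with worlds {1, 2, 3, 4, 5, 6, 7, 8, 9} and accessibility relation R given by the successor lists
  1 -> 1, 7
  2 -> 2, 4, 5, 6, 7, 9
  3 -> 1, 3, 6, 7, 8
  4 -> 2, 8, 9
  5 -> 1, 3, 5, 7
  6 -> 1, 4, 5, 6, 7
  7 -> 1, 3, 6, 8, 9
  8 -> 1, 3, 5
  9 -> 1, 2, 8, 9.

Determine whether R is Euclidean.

No

Euclidean: no — 2 R 4 and 2 R 5, but not 4 R 5.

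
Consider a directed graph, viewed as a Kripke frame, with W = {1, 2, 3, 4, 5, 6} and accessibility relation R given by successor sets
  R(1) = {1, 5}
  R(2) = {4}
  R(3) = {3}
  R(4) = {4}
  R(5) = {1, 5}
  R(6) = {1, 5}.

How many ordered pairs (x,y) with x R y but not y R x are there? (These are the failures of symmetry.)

3

Enumerating: (2,4), (6,1), (6,5).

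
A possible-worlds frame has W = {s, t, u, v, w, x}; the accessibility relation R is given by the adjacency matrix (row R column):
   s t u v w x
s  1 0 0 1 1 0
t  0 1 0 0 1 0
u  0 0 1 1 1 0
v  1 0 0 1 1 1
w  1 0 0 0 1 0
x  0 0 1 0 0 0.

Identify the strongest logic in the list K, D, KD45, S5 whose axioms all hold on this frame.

Serial (axiom D): yes — every world has a successor (e.g. s R s).
Euclidean (axiom 5): no — s R w and s R v, but not w R v.
Transitive (axiom 4): no — s R v and v R x, but not s R x.
Reflexive (axiom T): no — x is not related to itself.
So F validates K, D; KD45 would additionally require R to be Euclidean and transitive. The strongest is D.

D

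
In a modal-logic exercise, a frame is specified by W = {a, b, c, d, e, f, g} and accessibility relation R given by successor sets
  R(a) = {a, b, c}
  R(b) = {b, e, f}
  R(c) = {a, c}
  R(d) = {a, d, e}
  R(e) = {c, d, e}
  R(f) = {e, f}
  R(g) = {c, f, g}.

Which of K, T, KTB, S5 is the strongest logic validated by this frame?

T

Reflexive (axiom T): yes — every world is R-related to itself.
Symmetric (axiom B): no — a R b but not b R a.
Euclidean (axiom 5): no — a R b and a R c, but not b R c.
So F validates K, T; KTB would additionally require R to be symmetric. The strongest is T.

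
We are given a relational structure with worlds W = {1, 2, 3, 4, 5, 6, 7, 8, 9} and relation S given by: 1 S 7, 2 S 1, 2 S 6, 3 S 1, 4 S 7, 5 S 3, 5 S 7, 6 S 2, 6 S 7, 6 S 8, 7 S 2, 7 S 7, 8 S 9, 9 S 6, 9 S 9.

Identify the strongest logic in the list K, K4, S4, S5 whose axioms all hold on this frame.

K

Transitive (axiom 4): no — 1 S 7 and 7 S 2, but not 1 S 2.
Reflexive (axiom T): no — 1 is not related to itself.
Euclidean (axiom 5): no — 2 S 1 and 2 S 6, but not 1 S 6.
So F validates K; K4 would additionally require S to be transitive. The strongest is K.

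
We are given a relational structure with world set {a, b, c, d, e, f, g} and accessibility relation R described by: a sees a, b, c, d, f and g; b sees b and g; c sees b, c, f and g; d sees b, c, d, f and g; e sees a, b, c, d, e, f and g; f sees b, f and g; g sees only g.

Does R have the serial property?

Yes

Serial: yes — every world has a successor (e.g. a R a).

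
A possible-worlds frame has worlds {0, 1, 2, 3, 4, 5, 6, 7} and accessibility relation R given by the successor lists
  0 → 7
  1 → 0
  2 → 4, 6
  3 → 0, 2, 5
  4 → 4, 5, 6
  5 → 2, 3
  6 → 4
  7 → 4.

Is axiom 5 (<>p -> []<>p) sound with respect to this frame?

By correspondence theory, 5 is valid on a frame iff R is Euclidean.
Euclidean: no — 3 R 0 and 3 R 2, but not 0 R 2.

No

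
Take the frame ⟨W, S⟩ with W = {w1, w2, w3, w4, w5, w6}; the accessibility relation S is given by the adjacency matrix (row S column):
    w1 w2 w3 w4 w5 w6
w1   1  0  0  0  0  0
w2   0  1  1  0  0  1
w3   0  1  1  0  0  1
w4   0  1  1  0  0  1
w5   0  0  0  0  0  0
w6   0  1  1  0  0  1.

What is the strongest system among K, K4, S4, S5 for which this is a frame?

K4

Transitive (axiom 4): yes — every two-step S-path is closed by a direct edge.
Reflexive (axiom T): no — w4 is not related to itself.
Euclidean (axiom 5): yes — any two successors of a common world are S-related.
So F validates K, K4; S4 would additionally require S to be reflexive. The strongest is K4.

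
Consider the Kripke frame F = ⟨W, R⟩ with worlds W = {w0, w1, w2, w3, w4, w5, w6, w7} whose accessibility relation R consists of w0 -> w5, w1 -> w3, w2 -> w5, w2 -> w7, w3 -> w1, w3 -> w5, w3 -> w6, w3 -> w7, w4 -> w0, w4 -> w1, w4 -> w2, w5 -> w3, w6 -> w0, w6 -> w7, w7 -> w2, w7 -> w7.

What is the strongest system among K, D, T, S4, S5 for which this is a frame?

D

Serial (axiom D): yes — every world has a successor (e.g. w0 R w5).
Reflexive (axiom T): no — w0 is not related to itself.
Transitive (axiom 4): no — w0 R w5 and w5 R w3, but not w0 R w3.
Euclidean (axiom 5): no — w2 R w5 and w2 R w7, but not w5 R w7.
So F validates K, D; T would additionally require R to be reflexive. The strongest is D.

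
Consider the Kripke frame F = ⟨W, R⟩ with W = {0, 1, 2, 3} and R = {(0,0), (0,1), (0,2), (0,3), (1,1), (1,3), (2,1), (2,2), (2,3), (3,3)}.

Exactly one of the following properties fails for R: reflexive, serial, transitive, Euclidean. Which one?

Euclidean

Reflexive: yes — every world is R-related to itself.
Serial: yes — every world has a successor (e.g. 0 R 0).
Transitive: yes — every two-step R-path is closed by a direct edge.
Euclidean: no — 0 R 1 and 0 R 2, but not 1 R 2.
Only Euclidean fails.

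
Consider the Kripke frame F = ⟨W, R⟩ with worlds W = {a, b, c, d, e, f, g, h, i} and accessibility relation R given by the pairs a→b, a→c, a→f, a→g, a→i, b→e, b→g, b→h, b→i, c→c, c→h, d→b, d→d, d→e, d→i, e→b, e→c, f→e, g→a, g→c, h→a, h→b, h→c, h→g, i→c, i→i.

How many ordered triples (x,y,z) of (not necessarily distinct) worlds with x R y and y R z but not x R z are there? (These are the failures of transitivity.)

39

Enumerating: (a,b,e), (a,b,h), (a,c,h), (a,f,e), (a,g,a), (b,e,b), (b,e,c), (b,g,a), (b,g,c), (b,h,a), (b,h,b), (b,h,c), … and 27 more.
Total: 39.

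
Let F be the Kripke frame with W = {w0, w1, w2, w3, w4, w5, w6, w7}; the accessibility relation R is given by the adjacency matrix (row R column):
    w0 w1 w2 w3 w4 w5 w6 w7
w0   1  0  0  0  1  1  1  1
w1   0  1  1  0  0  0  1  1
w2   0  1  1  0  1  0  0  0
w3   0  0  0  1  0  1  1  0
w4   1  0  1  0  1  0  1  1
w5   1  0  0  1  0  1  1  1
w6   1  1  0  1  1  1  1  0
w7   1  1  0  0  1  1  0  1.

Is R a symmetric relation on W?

Symmetric: yes — every pair in R has its reverse in R.

Yes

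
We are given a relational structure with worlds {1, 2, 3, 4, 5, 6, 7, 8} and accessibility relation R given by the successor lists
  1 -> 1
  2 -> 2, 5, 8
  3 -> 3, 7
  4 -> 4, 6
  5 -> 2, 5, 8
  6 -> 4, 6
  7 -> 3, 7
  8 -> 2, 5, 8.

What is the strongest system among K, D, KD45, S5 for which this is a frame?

Serial (axiom D): yes — every world has a successor (e.g. 1 R 1).
Euclidean (axiom 5): yes — any two successors of a common world are R-related.
Transitive (axiom 4): yes — every two-step R-path is closed by a direct edge.
Reflexive (axiom T): yes — every world is R-related to itself.
So F validates K, D, KD45, S5. The strongest is S5.

S5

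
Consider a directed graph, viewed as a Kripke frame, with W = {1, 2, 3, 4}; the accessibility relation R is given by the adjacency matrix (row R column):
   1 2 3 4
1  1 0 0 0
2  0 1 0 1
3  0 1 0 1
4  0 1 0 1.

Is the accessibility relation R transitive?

Yes

Transitive: yes — every two-step R-path is closed by a direct edge.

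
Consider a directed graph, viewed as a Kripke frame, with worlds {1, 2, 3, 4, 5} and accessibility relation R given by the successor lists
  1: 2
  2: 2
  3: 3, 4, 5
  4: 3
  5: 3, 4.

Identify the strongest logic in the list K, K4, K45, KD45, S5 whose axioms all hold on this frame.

Transitive (axiom 4): no — 4 R 3 and 3 R 5, but not 4 R 5.
Euclidean (axiom 5): no — 3 R 4 and 3 R 5, but not 4 R 5.
Serial (axiom D): yes — every world has a successor (e.g. 1 R 2).
Reflexive (axiom T): no — 1 is not related to itself.
So F validates K; K4 would additionally require R to be transitive. The strongest is K.

K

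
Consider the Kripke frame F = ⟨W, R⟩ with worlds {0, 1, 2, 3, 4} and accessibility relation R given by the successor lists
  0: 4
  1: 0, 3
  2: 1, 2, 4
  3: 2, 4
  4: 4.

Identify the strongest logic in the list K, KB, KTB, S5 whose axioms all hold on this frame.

Symmetric (axiom B): no — 0 R 4 but not 4 R 0.
Reflexive (axiom T): no — 0 is not related to itself.
Euclidean (axiom 5): no — 1 R 0 and 1 R 3, but not 0 R 3.
So F validates K; KB would additionally require R to be symmetric. The strongest is K.

K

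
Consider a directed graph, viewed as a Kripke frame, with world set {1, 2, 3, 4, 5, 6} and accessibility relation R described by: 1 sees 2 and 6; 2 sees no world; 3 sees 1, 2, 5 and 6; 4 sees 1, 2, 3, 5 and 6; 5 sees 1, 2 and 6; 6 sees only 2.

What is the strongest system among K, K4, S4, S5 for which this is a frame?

K4

Transitive (axiom 4): yes — every two-step R-path is closed by a direct edge.
Reflexive (axiom T): no — 1 is not related to itself.
Euclidean (axiom 5): no — 1 R 2 and 1 R 6, but not 2 R 6.
So F validates K, K4; S4 would additionally require R to be reflexive. The strongest is K4.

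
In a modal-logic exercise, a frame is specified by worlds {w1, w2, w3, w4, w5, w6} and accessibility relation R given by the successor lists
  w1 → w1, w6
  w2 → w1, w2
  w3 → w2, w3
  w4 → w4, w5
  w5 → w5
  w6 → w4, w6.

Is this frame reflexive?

Reflexive: yes — every world is R-related to itself.

Yes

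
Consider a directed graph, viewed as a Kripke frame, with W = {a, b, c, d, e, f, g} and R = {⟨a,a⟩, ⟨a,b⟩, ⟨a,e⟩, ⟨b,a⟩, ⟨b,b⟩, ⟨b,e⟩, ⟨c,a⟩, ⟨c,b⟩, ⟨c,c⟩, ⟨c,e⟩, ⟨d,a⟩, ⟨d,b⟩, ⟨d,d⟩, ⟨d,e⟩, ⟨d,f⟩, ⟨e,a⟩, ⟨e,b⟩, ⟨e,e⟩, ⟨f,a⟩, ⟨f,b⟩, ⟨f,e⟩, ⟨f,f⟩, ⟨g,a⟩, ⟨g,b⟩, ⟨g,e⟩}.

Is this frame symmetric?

Symmetric: no — c R a but not a R c.

No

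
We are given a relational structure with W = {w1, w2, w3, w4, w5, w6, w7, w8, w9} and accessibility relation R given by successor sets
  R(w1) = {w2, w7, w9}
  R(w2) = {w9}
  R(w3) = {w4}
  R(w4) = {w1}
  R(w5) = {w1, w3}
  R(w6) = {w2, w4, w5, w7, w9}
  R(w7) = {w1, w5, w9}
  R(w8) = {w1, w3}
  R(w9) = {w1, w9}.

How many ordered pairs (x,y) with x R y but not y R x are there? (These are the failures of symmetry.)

Enumerating: (w1,w2), (w2,w9), (w3,w4), (w4,w1), (w5,w1), (w5,w3), (w6,w2), (w6,w4), (w6,w5), (w6,w7), (w6,w9), (w7,w5), (w7,w9), (w8,w1), (w8,w3).

15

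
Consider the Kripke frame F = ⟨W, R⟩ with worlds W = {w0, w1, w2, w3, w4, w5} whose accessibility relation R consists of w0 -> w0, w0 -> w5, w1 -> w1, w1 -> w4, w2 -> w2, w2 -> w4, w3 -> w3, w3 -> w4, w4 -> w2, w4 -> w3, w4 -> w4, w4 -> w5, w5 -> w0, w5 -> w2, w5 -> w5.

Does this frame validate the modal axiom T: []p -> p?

By correspondence theory, T is valid on a frame iff R is reflexive.
Reflexive: yes — every world is R-related to itself.

Yes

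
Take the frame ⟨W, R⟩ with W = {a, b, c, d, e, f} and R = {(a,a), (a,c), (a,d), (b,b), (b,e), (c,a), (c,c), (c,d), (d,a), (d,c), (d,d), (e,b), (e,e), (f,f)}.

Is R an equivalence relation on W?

Reflexive: yes — every world is R-related to itself.
Symmetric: yes — every pair in R has its reverse in R.
Transitive: yes — every two-step R-path is closed by a direct edge.
So R is an equivalence relation.

Yes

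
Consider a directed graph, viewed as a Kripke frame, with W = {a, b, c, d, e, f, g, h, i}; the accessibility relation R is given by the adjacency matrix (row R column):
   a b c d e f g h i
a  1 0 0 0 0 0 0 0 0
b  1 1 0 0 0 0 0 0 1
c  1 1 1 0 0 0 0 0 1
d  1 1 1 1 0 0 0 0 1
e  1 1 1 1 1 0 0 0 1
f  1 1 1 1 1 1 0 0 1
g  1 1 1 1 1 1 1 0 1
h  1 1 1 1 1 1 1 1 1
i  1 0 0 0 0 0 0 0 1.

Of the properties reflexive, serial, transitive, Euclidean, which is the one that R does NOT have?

Euclidean

Reflexive: yes — every world is R-related to itself.
Serial: yes — every world has a successor (e.g. a R a).
Transitive: yes — every two-step R-path is closed by a direct edge.
Euclidean: no — b R a and b R i, but not a R i.
Only Euclidean fails.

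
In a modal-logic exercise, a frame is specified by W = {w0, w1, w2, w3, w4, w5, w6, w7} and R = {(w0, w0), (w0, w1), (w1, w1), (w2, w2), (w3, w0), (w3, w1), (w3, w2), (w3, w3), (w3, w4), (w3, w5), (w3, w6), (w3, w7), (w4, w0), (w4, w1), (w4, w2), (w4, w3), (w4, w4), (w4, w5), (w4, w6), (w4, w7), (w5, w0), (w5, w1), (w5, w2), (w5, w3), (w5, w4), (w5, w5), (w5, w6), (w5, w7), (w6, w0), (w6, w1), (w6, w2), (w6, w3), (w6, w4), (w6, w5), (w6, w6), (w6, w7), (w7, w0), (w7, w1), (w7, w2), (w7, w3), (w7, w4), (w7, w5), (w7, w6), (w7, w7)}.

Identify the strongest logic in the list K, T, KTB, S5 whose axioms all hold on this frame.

Reflexive (axiom T): yes — every world is R-related to itself.
Symmetric (axiom B): no — w0 R w1 but not w1 R w0.
Euclidean (axiom 5): no — w3 R w0 and w3 R w2, but not w0 R w2.
So F validates K, T; KTB would additionally require R to be symmetric. The strongest is T.

T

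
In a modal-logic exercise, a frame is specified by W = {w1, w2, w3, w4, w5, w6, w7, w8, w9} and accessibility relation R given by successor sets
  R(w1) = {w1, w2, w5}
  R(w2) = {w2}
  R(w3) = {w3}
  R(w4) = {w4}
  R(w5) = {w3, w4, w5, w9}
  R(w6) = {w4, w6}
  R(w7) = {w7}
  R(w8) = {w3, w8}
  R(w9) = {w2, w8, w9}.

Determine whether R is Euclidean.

No

Euclidean: no — w1 R w2 and w1 R w5, but not w2 R w5.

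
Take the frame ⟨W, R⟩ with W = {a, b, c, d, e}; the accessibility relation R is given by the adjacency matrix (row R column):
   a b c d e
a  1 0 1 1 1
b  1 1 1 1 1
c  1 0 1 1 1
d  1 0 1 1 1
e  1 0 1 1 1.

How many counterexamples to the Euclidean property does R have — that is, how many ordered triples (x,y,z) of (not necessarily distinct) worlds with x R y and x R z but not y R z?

Enumerating: (b,a,b), (b,c,b), (b,d,b), (b,e,b).

4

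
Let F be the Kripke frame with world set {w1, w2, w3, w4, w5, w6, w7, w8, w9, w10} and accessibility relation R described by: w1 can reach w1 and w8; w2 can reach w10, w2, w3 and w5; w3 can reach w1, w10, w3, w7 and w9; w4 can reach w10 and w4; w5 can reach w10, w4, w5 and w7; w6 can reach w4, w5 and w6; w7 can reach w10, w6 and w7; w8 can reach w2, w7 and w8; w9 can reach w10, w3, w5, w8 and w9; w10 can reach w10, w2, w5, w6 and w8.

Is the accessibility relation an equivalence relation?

No

Reflexive: yes — every world is R-related to itself.
Symmetric: no — w1 R w8 but not w8 R w1.
Transitive: no — w1 R w8 and w8 R w2, but not w1 R w2.
So R is not an equivalence relation.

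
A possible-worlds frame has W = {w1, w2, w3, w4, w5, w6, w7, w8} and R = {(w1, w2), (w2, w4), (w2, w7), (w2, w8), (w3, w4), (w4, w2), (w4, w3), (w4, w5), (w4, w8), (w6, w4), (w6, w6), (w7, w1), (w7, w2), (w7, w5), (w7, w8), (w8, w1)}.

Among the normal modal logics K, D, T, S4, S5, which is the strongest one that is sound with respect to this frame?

Serial (axiom D): no — w5 has no R-successor.
Reflexive (axiom T): no — w1 is not related to itself.
Transitive (axiom 4): no — w1 R w2 and w2 R w4, but not w1 R w4.
Euclidean (axiom 5): no — w2 R w4 and w2 R w7, but not w4 R w7.
So F validates K; D would additionally require R to be serial. The strongest is K.

K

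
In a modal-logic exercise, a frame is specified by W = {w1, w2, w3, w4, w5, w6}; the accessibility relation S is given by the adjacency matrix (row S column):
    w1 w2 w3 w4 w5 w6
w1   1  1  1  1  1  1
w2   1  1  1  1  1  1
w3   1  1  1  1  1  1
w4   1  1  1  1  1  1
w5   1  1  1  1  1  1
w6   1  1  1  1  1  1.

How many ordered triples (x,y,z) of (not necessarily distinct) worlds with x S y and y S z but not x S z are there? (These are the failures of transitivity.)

0

S is transitive; there are no such tuples.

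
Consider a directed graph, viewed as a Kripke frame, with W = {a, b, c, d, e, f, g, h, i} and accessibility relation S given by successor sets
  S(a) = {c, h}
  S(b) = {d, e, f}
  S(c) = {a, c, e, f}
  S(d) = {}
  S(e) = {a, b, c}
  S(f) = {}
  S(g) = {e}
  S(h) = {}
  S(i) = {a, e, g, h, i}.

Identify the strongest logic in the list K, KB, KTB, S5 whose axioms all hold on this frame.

K

Symmetric (axiom B): no — a S h but not h S a.
Reflexive (axiom T): no — a is not related to itself.
Euclidean (axiom 5): no — a S c and a S h, but not c S h.
So F validates K; KB would additionally require S to be symmetric. The strongest is K.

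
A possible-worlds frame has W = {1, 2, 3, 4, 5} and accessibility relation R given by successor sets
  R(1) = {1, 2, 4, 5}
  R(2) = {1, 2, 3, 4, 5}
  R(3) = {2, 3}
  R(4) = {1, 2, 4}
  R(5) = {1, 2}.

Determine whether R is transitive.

Transitive: no — 1 R 2 and 2 R 3, but not 1 R 3.

No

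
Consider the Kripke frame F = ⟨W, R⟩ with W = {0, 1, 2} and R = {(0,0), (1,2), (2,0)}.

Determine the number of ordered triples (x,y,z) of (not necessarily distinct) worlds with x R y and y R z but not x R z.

1

Enumerating: (1,2,0).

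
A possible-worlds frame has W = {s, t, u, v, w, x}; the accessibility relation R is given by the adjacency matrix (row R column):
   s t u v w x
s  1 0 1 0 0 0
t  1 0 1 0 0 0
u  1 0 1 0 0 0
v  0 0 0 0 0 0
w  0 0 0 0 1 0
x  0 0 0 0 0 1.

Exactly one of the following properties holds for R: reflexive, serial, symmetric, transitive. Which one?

transitive

Reflexive: no — t is not related to itself.
Serial: no — v has no R-successor.
Symmetric: no — t R s but not s R t.
Transitive: yes — every two-step R-path is closed by a direct edge.
Only transitive holds.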